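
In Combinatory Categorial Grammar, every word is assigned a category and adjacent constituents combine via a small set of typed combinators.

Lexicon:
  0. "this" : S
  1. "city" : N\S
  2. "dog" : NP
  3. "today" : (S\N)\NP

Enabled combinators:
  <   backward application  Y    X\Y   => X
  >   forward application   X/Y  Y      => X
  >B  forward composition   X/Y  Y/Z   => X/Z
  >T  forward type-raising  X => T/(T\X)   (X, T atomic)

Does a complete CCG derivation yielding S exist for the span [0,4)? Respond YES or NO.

[0,4] S   <
  [0,2] N   <
    [0,1] "this" : S
    [1,2] "city" : N\S
  [2,4] S\N   <
    [2,3] "dog" : NP
    [3,4] "today" : (S\N)\NP

YES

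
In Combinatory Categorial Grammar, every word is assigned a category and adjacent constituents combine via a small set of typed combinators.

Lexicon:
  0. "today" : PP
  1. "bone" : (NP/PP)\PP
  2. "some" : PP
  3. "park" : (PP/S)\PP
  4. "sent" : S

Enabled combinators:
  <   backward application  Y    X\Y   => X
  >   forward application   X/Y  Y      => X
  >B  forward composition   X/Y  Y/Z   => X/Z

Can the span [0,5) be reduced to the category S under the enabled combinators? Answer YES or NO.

NO

PP (NP/PP)\PP PP (PP/S)\PP S
CKY chart[0,5] = {NP}; S ∉ chart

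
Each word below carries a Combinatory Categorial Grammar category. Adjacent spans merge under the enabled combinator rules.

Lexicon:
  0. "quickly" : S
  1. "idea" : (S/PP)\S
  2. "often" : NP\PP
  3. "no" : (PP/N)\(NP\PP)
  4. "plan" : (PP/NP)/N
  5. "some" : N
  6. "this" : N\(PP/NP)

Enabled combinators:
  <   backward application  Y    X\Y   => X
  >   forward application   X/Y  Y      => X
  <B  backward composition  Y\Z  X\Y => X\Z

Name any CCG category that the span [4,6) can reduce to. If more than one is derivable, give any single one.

[0,7] S   >
  [0,2] S/PP   <
    [0,1] "quickly" : S
    [1,2] "idea" : (S/PP)\S
  [2,7] PP   >
    [2,4] PP/N   <
      [2,3] "often" : NP\PP
      [3,4] "no" : (PP/N)\(NP\PP)
    [4,7] N   <
      [4,6] PP/NP   >
        [4,5] "plan" : (PP/NP)/N
        [5,6] "some" : N
      [6,7] "this" : N\(PP/NP)

PP/NP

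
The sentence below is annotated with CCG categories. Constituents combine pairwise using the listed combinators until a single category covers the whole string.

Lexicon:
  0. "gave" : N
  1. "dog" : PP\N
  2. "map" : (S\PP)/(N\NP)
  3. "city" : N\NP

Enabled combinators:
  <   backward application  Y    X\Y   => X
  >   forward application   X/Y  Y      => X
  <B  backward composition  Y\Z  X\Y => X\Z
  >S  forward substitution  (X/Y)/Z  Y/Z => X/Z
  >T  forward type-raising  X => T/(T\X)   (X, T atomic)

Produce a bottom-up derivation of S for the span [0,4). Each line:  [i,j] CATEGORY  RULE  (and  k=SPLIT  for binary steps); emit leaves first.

[0,1] N  lex  "gave"
[0,1] PP/(PP\N)  >T
[1,2] PP\N  lex  "dog"
[0,2] PP  >  k=1
[2,3] (S\PP)/(N\NP)  lex  "map"
[3,4] N\NP  lex  "city"
[2,4] S\PP  >  k=3
[0,4] S  <  k=2

[0,4] S   <
  [0,2] PP   >
    [0,1] PP/(PP\N)   >T
      [0,1] "gave" : N
    [1,2] "dog" : PP\N
  [2,4] S\PP   >
    [2,3] "map" : (S\PP)/(N\NP)
    [3,4] "city" : N\NP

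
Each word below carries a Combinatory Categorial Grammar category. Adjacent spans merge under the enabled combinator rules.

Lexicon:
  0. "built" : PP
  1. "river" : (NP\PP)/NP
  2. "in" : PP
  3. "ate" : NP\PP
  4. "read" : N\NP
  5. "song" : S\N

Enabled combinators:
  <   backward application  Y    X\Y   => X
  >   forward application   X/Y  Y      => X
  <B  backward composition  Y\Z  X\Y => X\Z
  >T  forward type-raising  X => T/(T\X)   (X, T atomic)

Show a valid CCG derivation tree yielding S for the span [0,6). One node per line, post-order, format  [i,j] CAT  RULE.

[0,6] S   <
  [0,4] NP   >
    [0,1] NP/(NP\PP)   >T
      [0,1] "built" : PP
    [1,4] NP\PP   >
      [1,2] "river" : (NP\PP)/NP
      [2,4] NP   >
        [2,3] NP/(NP\PP)   >T
          [2,3] "in" : PP
        [3,4] "ate" : NP\PP
  [4,6] S\NP   <B
    [4,5] "read" : N\NP
    [5,6] "song" : S\N

[0,1] PP  lex  "built"
[0,1] NP/(NP\PP)  >T
[1,2] (NP\PP)/NP  lex  "river"
[2,3] PP  lex  "in"
[2,3] NP/(NP\PP)  >T
[3,4] NP\PP  lex  "ate"
[2,4] NP  >  k=3
[1,4] NP\PP  >  k=2
[0,4] NP  >  k=1
[4,5] N\NP  lex  "read"
[5,6] S\N  lex  "song"
[4,6] S\NP  <B  k=5
[0,6] S  <  k=4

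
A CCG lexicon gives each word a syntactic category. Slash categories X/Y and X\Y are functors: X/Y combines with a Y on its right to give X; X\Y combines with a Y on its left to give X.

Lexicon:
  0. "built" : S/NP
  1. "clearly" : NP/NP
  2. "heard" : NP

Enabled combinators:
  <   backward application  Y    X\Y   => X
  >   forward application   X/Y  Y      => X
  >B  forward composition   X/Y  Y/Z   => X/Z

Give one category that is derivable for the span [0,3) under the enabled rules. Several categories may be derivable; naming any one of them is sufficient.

[0,3] S   >
  [0,2] S/NP   >B
    [0,1] "built" : S/NP
    [1,2] "clearly" : NP/NP
  [2,3] "heard" : NP

S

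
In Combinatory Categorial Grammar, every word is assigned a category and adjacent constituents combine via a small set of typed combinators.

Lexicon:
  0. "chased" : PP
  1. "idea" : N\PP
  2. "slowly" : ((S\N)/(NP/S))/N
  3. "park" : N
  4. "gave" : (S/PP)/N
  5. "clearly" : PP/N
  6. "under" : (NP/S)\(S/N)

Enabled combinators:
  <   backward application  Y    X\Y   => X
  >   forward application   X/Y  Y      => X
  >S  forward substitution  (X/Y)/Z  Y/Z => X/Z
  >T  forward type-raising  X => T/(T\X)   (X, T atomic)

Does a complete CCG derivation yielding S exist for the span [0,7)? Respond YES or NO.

YES

[0,7] S   <
  [0,2] N   <
    [0,1] "chased" : PP
    [1,2] "idea" : N\PP
  [2,7] S\N   >
    [2,4] (S\N)/(NP/S)   >
      [2,3] "slowly" : ((S\N)/(NP/S))/N
      [3,4] "park" : N
    [4,7] NP/S   <
      [4,6] S/N   >S
        [4,5] "gave" : (S/PP)/N
        [5,6] "clearly" : PP/N
      [6,7] "under" : (NP/S)\(S/N)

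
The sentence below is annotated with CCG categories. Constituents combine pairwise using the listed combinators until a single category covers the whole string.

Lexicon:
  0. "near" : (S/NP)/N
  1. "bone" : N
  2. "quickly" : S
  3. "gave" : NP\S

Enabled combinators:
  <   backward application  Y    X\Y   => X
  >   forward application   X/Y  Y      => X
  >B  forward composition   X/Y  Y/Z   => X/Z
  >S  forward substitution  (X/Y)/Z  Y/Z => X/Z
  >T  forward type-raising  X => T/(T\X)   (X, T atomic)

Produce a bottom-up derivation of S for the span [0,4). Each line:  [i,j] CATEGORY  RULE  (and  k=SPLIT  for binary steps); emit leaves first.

[0,4] S   >
  [0,2] S/NP   >
    [0,1] "near" : (S/NP)/N
    [1,2] "bone" : N
  [2,4] NP   <
    [2,3] "quickly" : S
    [3,4] "gave" : NP\S

[0,1] (S/NP)/N  lex  "near"
[1,2] N  lex  "bone"
[0,2] S/NP  >  k=1
[2,3] S  lex  "quickly"
[3,4] NP\S  lex  "gave"
[2,4] NP  <  k=3
[0,4] S  >  k=2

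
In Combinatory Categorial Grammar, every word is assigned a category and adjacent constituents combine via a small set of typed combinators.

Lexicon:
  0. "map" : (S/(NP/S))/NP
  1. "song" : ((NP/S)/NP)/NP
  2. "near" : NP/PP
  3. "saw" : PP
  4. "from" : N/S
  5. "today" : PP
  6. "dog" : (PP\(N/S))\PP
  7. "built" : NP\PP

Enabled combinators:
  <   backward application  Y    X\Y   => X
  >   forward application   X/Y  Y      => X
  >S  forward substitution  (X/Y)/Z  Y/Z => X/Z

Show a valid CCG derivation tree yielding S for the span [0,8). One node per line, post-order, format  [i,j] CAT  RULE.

[0,1] (S/(NP/S))/NP  lex  "map"
[1,2] ((NP/S)/NP)/NP  lex  "song"
[2,3] NP/PP  lex  "near"
[3,4] PP  lex  "saw"
[2,4] NP  >  k=3
[1,4] (NP/S)/NP  >  k=2
[0,4] S/NP  >S  k=1
[4,5] N/S  lex  "from"
[5,6] PP  lex  "today"
[6,7] (PP\(N/S))\PP  lex  "dog"
[5,7] PP\(N/S)  <  k=6
[4,7] PP  <  k=5
[7,8] NP\PP  lex  "built"
[4,8] NP  <  k=7
[0,8] S  >  k=4

[0,8] S   >
  [0,4] S/NP   >S
    [0,1] "map" : (S/(NP/S))/NP
    [1,4] (NP/S)/NP   >
      [1,2] "song" : ((NP/S)/NP)/NP
      [2,4] NP   >
        [2,3] "near" : NP/PP
        [3,4] "saw" : PP
  [4,8] NP   <
    [4,7] PP   <
      [4,5] "from" : N/S
      [5,7] PP\(N/S)   <
        [5,6] "today" : PP
        [6,7] "dog" : (PP\(N/S))\PP
    [7,8] "built" : NP\PP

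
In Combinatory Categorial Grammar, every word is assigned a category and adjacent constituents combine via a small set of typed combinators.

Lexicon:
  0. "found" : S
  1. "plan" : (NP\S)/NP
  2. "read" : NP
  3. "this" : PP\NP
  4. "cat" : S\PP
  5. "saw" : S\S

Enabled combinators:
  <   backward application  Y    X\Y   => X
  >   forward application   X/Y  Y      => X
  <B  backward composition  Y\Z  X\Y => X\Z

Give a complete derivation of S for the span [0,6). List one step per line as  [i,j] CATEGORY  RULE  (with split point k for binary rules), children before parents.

[0,1] S  lex  "found"
[1,2] (NP\S)/NP  lex  "plan"
[2,3] NP  lex  "read"
[1,3] NP\S  >  k=2
[0,3] NP  <  k=1
[3,4] PP\NP  lex  "this"
[4,5] S\PP  lex  "cat"
[5,6] S\S  lex  "saw"
[4,6] S\PP  <B  k=5
[3,6] S\NP  <B  k=4
[0,6] S  <  k=3

[0,6] S   <
  [0,3] NP   <
    [0,1] "found" : S
    [1,3] NP\S   >
      [1,2] "plan" : (NP\S)/NP
      [2,3] "read" : NP
  [3,6] S\NP   <B
    [3,4] "this" : PP\NP
    [4,6] S\PP   <B
      [4,5] "cat" : S\PP
      [5,6] "saw" : S\S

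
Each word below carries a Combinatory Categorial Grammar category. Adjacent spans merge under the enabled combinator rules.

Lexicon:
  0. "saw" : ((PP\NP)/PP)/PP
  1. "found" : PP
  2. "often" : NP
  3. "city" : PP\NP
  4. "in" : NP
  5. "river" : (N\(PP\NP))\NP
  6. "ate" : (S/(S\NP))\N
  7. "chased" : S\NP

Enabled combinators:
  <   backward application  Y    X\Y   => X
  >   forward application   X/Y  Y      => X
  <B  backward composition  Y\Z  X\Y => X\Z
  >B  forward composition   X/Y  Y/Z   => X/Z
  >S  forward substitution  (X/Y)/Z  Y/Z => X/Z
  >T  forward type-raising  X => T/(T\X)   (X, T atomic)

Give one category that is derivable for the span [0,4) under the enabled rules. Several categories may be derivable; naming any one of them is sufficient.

[0,8] S   >
  [0,7] S/(S\NP)   <
    [0,6] N   <
      [0,4] PP\NP   >
        [0,2] (PP\NP)/PP   >
          [0,1] "saw" : ((PP\NP)/PP)/PP
          [1,2] "found" : PP
        [2,4] PP   <
          [2,3] "often" : NP
          [3,4] "city" : PP\NP
      [4,6] N\(PP\NP)   <
        [4,5] "in" : NP
        [5,6] "river" : (N\(PP\NP))\NP
    [6,7] "ate" : (S/(S\NP))\N
  [7,8] "chased" : S\NP

PP\NP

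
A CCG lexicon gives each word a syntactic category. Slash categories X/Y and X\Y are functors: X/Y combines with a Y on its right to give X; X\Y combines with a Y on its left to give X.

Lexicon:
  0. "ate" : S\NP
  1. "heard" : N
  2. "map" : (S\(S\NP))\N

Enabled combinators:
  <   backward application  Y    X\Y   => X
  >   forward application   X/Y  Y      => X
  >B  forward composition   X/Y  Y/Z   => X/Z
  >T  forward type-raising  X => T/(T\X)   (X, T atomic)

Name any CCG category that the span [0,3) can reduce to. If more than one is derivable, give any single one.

[0,3] S   <
  [0,1] "ate" : S\NP
  [1,3] S\(S\NP)   <
    [1,2] "heard" : N
    [2,3] "map" : (S\(S\NP))\N

S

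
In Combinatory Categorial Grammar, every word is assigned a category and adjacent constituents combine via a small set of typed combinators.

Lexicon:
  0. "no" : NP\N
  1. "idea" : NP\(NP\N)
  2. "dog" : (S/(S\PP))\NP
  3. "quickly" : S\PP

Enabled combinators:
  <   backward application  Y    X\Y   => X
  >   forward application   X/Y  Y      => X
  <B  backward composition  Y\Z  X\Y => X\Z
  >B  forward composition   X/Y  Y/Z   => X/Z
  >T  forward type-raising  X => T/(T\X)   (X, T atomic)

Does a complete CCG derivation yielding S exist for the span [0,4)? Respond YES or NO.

[0,4] S   >
  [0,3] S/(S\PP)   <
    [0,2] NP   <
      [0,1] "no" : NP\N
      [1,2] "idea" : NP\(NP\N)
    [2,3] "dog" : (S/(S\PP))\NP
  [3,4] "quickly" : S\PP

YES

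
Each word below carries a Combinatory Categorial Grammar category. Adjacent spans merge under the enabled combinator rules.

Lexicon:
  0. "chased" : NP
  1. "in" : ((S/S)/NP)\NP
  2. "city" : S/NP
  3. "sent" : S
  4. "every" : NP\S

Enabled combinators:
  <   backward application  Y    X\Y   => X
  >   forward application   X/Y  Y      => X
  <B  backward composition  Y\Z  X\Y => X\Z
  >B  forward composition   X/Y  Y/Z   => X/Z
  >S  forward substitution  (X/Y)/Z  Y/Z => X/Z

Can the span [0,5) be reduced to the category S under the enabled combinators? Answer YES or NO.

[0,5] S   >
  [0,3] S/NP   >S
    [0,2] (S/S)/NP   <
      [0,1] "chased" : NP
      [1,2] "in" : ((S/S)/NP)\NP
    [2,3] "city" : S/NP
  [3,5] NP   <
    [3,4] "sent" : S
    [4,5] "every" : NP\S

YES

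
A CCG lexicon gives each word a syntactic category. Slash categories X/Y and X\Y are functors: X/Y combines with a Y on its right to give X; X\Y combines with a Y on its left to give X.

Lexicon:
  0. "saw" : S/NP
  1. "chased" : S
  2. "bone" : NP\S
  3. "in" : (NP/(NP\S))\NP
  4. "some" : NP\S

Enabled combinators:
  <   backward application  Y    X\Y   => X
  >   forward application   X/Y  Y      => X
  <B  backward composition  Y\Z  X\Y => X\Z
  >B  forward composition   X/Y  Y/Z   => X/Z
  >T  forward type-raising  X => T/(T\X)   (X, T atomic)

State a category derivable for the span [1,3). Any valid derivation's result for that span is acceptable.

NP

[0,5] S   >
  [0,1] "saw" : S/NP
  [1,5] NP   >
    [1,4] NP/(NP\S)   <
      [1,3] NP   <
        [1,2] "chased" : S
        [2,3] "bone" : NP\S
      [3,4] "in" : (NP/(NP\S))\NP
    [4,5] "some" : NP\S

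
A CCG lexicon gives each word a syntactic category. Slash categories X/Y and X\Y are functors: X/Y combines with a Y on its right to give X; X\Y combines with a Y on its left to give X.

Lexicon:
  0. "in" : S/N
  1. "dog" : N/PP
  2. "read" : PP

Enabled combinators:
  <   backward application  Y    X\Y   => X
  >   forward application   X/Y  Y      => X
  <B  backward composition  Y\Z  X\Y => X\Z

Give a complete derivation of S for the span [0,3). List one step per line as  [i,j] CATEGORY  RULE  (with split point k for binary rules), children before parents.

[0,3] S   >
  [0,1] "in" : S/N
  [1,3] N   >
    [1,2] "dog" : N/PP
    [2,3] "read" : PP

[0,1] S/N  lex  "in"
[1,2] N/PP  lex  "dog"
[2,3] PP  lex  "read"
[1,3] N  >  k=2
[0,3] S  >  k=1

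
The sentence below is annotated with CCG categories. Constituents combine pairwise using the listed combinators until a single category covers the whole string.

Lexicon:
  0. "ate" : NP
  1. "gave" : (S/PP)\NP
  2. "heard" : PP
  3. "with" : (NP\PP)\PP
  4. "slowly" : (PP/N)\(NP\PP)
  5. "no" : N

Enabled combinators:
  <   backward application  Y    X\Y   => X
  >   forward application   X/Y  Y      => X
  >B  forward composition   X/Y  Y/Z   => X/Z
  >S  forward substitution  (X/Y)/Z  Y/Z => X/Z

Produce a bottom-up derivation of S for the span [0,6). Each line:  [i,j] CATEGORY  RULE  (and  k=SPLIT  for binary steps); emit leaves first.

[0,1] NP  lex  "ate"
[1,2] (S/PP)\NP  lex  "gave"
[0,2] S/PP  <  k=1
[2,3] PP  lex  "heard"
[3,4] (NP\PP)\PP  lex  "with"
[2,4] NP\PP  <  k=3
[4,5] (PP/N)\(NP\PP)  lex  "slowly"
[2,5] PP/N  <  k=4
[5,6] N  lex  "no"
[2,6] PP  >  k=5
[0,6] S  >  k=2

[0,6] S   >
  [0,2] S/PP   <
    [0,1] "ate" : NP
    [1,2] "gave" : (S/PP)\NP
  [2,6] PP   >
    [2,5] PP/N   <
      [2,4] NP\PP   <
        [2,3] "heard" : PP
        [3,4] "with" : (NP\PP)\PP
      [4,5] "slowly" : (PP/N)\(NP\PP)
    [5,6] "no" : N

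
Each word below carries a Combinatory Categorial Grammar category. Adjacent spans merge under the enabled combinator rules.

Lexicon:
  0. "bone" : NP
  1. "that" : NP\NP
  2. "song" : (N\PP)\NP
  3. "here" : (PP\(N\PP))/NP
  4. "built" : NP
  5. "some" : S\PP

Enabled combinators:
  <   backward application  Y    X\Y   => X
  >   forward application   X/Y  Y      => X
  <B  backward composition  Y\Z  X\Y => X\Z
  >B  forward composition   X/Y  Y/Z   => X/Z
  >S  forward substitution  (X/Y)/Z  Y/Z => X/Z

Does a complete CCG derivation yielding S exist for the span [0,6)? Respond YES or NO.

YES

[0,6] S   <
  [0,5] PP   <
    [0,1] "bone" : NP
    [1,5] PP\NP   <B
      [1,2] "that" : NP\NP
      [2,5] PP\NP   <B
        [2,3] "song" : (N\PP)\NP
        [3,5] PP\(N\PP)   >
          [3,4] "here" : (PP\(N\PP))/NP
          [4,5] "built" : NP
  [5,6] "some" : S\PP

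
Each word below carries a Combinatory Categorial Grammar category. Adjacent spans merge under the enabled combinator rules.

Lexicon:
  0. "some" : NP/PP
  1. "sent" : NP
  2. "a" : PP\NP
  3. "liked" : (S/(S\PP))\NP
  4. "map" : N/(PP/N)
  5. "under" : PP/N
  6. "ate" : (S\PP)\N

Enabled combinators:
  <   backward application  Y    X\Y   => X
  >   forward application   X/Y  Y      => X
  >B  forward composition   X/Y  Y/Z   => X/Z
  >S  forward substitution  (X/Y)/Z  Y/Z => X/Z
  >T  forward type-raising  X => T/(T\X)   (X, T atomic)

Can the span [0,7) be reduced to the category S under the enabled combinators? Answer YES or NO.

YES

[0,7] S   >
  [0,4] S/(S\PP)   <
    [0,3] NP   >
      [0,1] "some" : NP/PP
      [1,3] PP   <
        [1,2] "sent" : NP
        [2,3] "a" : PP\NP
    [3,4] "liked" : (S/(S\PP))\NP
  [4,7] S\PP   <
    [4,6] N   >
      [4,5] "map" : N/(PP/N)
      [5,6] "under" : PP/N
    [6,7] "ate" : (S\PP)\N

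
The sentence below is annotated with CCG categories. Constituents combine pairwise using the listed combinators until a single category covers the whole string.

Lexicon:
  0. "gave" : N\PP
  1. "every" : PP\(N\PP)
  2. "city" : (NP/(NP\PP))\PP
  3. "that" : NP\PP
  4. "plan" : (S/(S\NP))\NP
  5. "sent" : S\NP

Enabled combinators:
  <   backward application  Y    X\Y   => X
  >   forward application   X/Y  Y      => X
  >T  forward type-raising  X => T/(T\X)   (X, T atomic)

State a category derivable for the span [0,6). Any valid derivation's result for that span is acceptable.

S

[0,6] S   >
  [0,5] S/(S\NP)   <
    [0,4] NP   >
      [0,3] NP/(NP\PP)   <
        [0,2] PP   <
          [0,1] "gave" : N\PP
          [1,2] "every" : PP\(N\PP)
        [2,3] "city" : (NP/(NP\PP))\PP
      [3,4] "that" : NP\PP
    [4,5] "plan" : (S/(S\NP))\NP
  [5,6] "sent" : S\NP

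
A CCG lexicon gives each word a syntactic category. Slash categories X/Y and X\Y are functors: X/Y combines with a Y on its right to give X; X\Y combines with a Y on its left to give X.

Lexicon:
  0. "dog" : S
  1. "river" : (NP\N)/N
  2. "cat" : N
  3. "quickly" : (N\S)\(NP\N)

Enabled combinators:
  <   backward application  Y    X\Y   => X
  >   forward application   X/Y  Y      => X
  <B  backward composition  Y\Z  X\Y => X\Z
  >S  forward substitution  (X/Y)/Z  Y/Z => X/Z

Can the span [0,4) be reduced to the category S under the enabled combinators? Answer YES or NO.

S (NP\N)/N N (N\S)\(NP\N)
CKY chart[0,4] = {N}; S ∉ chart

NO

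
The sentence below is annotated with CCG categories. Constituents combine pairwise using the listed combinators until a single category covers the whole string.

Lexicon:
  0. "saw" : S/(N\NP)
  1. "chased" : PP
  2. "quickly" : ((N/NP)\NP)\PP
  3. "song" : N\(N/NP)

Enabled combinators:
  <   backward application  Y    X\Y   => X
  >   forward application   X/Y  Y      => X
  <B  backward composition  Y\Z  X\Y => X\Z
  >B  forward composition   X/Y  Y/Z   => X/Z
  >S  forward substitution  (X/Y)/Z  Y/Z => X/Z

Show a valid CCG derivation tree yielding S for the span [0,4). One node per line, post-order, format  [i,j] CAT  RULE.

[0,4] S   >
  [0,1] "saw" : S/(N\NP)
  [1,4] N\NP   <B
    [1,3] (N/NP)\NP   <
      [1,2] "chased" : PP
      [2,3] "quickly" : ((N/NP)\NP)\PP
    [3,4] "song" : N\(N/NP)

[0,1] S/(N\NP)  lex  "saw"
[1,2] PP  lex  "chased"
[2,3] ((N/NP)\NP)\PP  lex  "quickly"
[1,3] (N/NP)\NP  <  k=2
[3,4] N\(N/NP)  lex  "song"
[1,4] N\NP  <B  k=3
[0,4] S  >  k=1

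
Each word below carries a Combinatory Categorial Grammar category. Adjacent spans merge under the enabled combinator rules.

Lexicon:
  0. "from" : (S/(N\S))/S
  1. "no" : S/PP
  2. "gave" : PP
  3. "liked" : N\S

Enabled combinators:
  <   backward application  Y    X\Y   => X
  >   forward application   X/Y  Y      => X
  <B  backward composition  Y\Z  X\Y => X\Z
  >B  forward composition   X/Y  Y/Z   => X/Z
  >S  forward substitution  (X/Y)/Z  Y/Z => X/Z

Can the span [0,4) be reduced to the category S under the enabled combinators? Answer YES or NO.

YES

[0,4] S   >
  [0,3] S/(N\S)   >
    [0,1] "from" : (S/(N\S))/S
    [1,3] S   >
      [1,2] "no" : S/PP
      [2,3] "gave" : PP
  [3,4] "liked" : N\S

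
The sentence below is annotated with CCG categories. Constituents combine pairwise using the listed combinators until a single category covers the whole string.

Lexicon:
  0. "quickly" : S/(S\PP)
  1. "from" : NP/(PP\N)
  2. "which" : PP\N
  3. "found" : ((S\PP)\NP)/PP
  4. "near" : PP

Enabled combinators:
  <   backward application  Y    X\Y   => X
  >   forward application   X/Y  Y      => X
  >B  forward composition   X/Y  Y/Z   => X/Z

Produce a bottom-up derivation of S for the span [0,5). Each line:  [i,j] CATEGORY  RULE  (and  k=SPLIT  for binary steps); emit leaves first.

[0,1] S/(S\PP)  lex  "quickly"
[1,2] NP/(PP\N)  lex  "from"
[2,3] PP\N  lex  "which"
[1,3] NP  >  k=2
[3,4] ((S\PP)\NP)/PP  lex  "found"
[4,5] PP  lex  "near"
[3,5] (S\PP)\NP  >  k=4
[1,5] S\PP  <  k=3
[0,5] S  >  k=1

[0,5] S   >
  [0,1] "quickly" : S/(S\PP)
  [1,5] S\PP   <
    [1,3] NP   >
      [1,2] "from" : NP/(PP\N)
      [2,3] "which" : PP\N
    [3,5] (S\PP)\NP   >
      [3,4] "found" : ((S\PP)\NP)/PP
      [4,5] "near" : PP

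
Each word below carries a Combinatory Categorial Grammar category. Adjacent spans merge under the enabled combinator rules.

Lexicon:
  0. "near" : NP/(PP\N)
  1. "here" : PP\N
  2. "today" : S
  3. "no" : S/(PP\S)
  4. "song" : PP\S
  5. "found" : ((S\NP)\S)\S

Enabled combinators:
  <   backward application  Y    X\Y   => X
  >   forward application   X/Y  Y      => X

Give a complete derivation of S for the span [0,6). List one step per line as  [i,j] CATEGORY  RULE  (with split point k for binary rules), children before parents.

[0,6] S   <
  [0,2] NP   >
    [0,1] "near" : NP/(PP\N)
    [1,2] "here" : PP\N
  [2,6] S\NP   <
    [2,3] "today" : S
    [3,6] (S\NP)\S   <
      [3,5] S   >
        [3,4] "no" : S/(PP\S)
        [4,5] "song" : PP\S
      [5,6] "found" : ((S\NP)\S)\S

[0,1] NP/(PP\N)  lex  "near"
[1,2] PP\N  lex  "here"
[0,2] NP  >  k=1
[2,3] S  lex  "today"
[3,4] S/(PP\S)  lex  "no"
[4,5] PP\S  lex  "song"
[3,5] S  >  k=4
[5,6] ((S\NP)\S)\S  lex  "found"
[3,6] (S\NP)\S  <  k=5
[2,6] S\NP  <  k=3
[0,6] S  <  k=2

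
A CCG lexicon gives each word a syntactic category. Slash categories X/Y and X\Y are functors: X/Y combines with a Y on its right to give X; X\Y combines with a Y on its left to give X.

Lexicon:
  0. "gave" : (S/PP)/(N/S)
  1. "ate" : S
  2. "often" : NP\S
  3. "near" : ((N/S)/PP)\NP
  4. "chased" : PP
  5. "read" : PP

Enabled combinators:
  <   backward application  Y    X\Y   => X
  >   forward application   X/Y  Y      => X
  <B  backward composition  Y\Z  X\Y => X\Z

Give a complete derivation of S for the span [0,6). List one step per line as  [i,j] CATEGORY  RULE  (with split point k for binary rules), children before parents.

[0,1] (S/PP)/(N/S)  lex  "gave"
[1,2] S  lex  "ate"
[2,3] NP\S  lex  "often"
[1,3] NP  <  k=2
[3,4] ((N/S)/PP)\NP  lex  "near"
[1,4] (N/S)/PP  <  k=3
[4,5] PP  lex  "chased"
[1,5] N/S  >  k=4
[0,5] S/PP  >  k=1
[5,6] PP  lex  "read"
[0,6] S  >  k=5

[0,6] S   >
  [0,5] S/PP   >
    [0,1] "gave" : (S/PP)/(N/S)
    [1,5] N/S   >
      [1,4] (N/S)/PP   <
        [1,3] NP   <
          [1,2] "ate" : S
          [2,3] "often" : NP\S
        [3,4] "near" : ((N/S)/PP)\NP
      [4,5] "chased" : PP
  [5,6] "read" : PP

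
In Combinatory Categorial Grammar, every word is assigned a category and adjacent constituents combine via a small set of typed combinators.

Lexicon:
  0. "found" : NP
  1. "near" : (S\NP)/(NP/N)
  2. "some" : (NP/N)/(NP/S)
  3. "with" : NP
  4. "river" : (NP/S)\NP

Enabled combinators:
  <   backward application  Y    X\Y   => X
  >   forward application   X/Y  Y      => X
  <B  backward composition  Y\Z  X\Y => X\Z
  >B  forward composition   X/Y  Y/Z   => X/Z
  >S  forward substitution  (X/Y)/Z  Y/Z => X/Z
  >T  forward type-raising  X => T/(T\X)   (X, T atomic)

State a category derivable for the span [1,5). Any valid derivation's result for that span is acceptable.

[0,5] S   >
  [0,1] S/(S\NP)   >T
    [0,1] "found" : NP
  [1,5] S\NP   >
    [1,2] "near" : (S\NP)/(NP/N)
    [2,5] NP/N   >
      [2,3] "some" : (NP/N)/(NP/S)
      [3,5] NP/S   <
        [3,4] "with" : NP
        [4,5] "river" : (NP/S)\NP

S\NP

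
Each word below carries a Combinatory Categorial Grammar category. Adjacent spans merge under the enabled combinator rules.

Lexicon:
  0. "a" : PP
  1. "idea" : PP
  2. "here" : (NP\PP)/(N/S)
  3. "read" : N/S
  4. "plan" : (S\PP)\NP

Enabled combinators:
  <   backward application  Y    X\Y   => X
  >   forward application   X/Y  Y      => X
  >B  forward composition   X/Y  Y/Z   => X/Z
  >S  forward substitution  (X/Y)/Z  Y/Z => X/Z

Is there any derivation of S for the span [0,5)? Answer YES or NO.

[0,5] S   <
  [0,1] "a" : PP
  [1,5] S\PP   <
    [1,4] NP   <
      [1,2] "idea" : PP
      [2,4] NP\PP   >
        [2,3] "here" : (NP\PP)/(N/S)
        [3,4] "read" : N/S
    [4,5] "plan" : (S\PP)\NP

YES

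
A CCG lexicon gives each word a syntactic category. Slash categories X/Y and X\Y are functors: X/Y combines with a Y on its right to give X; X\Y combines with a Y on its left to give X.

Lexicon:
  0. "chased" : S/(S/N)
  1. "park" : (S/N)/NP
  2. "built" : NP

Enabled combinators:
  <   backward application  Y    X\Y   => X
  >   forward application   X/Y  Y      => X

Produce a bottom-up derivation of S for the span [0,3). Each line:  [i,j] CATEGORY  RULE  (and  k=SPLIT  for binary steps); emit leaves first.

[0,1] S/(S/N)  lex  "chased"
[1,2] (S/N)/NP  lex  "park"
[2,3] NP  lex  "built"
[1,3] S/N  >  k=2
[0,3] S  >  k=1

[0,3] S   >
  [0,1] "chased" : S/(S/N)
  [1,3] S/N   >
    [1,2] "park" : (S/N)/NP
    [2,3] "built" : NP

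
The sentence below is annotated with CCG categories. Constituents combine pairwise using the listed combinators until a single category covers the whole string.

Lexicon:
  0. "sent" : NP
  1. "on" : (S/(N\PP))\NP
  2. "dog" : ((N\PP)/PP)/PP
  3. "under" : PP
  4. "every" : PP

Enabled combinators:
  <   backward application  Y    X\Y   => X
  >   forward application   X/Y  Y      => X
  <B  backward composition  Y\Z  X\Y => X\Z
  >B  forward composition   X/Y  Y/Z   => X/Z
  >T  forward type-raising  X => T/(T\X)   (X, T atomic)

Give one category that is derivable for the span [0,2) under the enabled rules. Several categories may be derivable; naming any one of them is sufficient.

[0,5] S   >
  [0,4] S/PP   >B
    [0,2] S/(N\PP)   <
      [0,1] "sent" : NP
      [1,2] "on" : (S/(N\PP))\NP
    [2,4] (N\PP)/PP   >
      [2,3] "dog" : ((N\PP)/PP)/PP
      [3,4] "under" : PP
  [4,5] "every" : PP

S/(N\PP)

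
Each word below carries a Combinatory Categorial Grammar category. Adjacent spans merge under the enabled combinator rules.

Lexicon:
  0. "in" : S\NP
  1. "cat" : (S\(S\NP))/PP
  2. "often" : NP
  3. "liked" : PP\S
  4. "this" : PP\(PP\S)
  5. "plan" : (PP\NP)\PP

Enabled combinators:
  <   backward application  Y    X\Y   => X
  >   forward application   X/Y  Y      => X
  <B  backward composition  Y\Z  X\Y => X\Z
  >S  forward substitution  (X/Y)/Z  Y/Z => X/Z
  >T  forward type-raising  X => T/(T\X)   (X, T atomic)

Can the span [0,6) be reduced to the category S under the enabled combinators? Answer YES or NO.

[0,6] S   <
  [0,1] "in" : S\NP
  [1,6] S\(S\NP)   >
    [1,2] "cat" : (S\(S\NP))/PP
    [2,6] PP   >
      [2,3] PP/(PP\NP)   >T
        [2,3] "often" : NP
      [3,6] PP\NP   <
        [3,5] PP   <
          [3,4] "liked" : PP\S
          [4,5] "this" : PP\(PP\S)
        [5,6] "plan" : (PP\NP)\PP

YES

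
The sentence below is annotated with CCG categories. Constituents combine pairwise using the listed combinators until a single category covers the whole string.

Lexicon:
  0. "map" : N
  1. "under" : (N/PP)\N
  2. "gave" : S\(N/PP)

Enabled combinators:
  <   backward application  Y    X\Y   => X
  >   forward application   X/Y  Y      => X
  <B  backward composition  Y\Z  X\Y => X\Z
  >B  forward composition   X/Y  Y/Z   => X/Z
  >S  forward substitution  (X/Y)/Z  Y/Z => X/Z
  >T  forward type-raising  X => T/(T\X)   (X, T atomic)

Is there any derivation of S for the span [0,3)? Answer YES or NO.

YES

[0,3] S   <
  [0,2] N/PP   <
    [0,1] "map" : N
    [1,2] "under" : (N/PP)\N
  [2,3] "gave" : S\(N/PP)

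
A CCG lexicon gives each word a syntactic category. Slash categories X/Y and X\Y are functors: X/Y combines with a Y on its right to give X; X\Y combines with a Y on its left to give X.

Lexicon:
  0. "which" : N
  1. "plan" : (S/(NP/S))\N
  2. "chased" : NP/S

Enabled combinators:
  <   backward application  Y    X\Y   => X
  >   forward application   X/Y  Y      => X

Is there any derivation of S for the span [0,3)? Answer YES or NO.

YES

[0,3] S   >
  [0,2] S/(NP/S)   <
    [0,1] "which" : N
    [1,2] "plan" : (S/(NP/S))\N
  [2,3] "chased" : NP/S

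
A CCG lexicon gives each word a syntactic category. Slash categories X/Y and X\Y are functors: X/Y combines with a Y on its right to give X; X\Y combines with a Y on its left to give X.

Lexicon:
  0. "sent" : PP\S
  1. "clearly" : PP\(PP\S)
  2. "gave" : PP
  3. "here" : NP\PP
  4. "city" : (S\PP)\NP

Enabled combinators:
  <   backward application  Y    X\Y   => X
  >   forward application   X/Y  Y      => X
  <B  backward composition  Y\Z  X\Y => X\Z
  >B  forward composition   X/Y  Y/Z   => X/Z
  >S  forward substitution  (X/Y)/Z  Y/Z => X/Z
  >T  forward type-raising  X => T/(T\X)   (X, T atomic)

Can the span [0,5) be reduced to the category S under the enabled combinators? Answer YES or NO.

[0,5] S   <
  [0,2] PP   <
    [0,1] "sent" : PP\S
    [1,2] "clearly" : PP\(PP\S)
  [2,5] S\PP   <
    [2,4] NP   >
      [2,3] NP/(NP\PP)   >T
        [2,3] "gave" : PP
      [3,4] "here" : NP\PP
    [4,5] "city" : (S\PP)\NP

YES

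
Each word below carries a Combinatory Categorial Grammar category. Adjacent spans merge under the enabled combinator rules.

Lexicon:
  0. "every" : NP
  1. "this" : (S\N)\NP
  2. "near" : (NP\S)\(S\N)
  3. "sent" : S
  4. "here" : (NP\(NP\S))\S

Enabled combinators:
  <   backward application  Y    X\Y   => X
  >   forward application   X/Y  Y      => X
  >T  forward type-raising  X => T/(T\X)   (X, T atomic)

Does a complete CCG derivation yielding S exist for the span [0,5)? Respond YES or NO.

NP (S\N)\NP (NP\S)\(S\N) S (NP\(NP\S))\S
CKY chart[0,5] = {N/(N\NP), NP, NP/(NP\NP), PP/(PP\NP), S/(S\NP)}; S ∉ chart

NO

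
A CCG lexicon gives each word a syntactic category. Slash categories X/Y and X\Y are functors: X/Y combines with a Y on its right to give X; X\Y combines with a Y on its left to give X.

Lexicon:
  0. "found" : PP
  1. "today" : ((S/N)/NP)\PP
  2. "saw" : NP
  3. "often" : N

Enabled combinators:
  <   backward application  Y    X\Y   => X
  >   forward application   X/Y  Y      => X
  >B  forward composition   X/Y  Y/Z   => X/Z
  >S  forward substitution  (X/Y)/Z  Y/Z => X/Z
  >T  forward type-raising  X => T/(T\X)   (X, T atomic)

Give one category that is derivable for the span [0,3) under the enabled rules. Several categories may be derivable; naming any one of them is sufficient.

S/N

[0,4] S   >
  [0,3] S/N   >
    [0,2] (S/N)/NP   <
      [0,1] "found" : PP
      [1,2] "today" : ((S/N)/NP)\PP
    [2,3] "saw" : NP
  [3,4] "often" : N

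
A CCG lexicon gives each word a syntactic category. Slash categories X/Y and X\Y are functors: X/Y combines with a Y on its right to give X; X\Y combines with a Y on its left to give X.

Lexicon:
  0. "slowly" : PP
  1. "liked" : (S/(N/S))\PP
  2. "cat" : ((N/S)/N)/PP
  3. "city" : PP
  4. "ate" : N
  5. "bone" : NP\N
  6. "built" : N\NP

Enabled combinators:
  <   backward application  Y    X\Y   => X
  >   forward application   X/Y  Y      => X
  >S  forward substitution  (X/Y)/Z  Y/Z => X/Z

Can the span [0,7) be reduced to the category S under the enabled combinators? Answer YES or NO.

[0,7] S   >
  [0,2] S/(N/S)   <
    [0,1] "slowly" : PP
    [1,2] "liked" : (S/(N/S))\PP
  [2,7] N/S   >
    [2,4] (N/S)/N   >
      [2,3] "cat" : ((N/S)/N)/PP
      [3,4] "city" : PP
    [4,7] N   <
      [4,6] NP   <
        [4,5] "ate" : N
        [5,6] "bone" : NP\N
      [6,7] "built" : N\NP

YES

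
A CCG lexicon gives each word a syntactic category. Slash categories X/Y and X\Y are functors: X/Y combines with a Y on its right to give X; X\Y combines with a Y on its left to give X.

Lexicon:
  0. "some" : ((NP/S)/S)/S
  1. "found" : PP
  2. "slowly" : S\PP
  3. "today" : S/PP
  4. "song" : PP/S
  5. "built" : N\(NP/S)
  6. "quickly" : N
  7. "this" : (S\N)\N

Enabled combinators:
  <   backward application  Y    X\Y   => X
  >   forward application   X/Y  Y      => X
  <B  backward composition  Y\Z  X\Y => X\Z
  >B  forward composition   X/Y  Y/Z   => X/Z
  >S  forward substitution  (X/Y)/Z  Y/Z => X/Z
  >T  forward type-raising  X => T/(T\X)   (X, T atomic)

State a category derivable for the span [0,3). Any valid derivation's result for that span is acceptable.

[0,8] S   <
  [0,6] N   <
    [0,5] NP/S   >S
      [0,3] (NP/S)/S   >
        [0,1] "some" : ((NP/S)/S)/S
        [1,3] S   <
          [1,2] "found" : PP
          [2,3] "slowly" : S\PP
      [3,5] S/S   >B
        [3,4] "today" : S/PP
        [4,5] "song" : PP/S
    [5,6] "built" : N\(NP/S)
  [6,8] S\N   <
    [6,7] "quickly" : N
    [7,8] "this" : (S\N)\N

(NP/S)/S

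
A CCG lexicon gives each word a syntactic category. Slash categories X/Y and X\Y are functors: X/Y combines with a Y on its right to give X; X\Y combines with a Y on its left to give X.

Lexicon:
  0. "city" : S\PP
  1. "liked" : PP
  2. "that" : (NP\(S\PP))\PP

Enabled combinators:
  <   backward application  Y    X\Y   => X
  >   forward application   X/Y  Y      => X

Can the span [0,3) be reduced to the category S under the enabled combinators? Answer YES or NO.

S\PP PP (NP\(S\PP))\PP
CKY chart[0,3] = {NP}; S ∉ chart

NO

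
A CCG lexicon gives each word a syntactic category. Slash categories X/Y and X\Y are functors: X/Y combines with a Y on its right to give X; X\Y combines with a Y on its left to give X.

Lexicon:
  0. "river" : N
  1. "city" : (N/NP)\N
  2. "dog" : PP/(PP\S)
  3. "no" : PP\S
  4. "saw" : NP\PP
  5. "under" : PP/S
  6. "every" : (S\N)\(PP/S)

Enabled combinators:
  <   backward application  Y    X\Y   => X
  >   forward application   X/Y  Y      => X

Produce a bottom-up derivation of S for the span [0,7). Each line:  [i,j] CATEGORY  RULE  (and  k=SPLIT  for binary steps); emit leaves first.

[0,7] S   <
  [0,5] N   >
    [0,2] N/NP   <
      [0,1] "river" : N
      [1,2] "city" : (N/NP)\N
    [2,5] NP   <
      [2,4] PP   >
        [2,3] "dog" : PP/(PP\S)
        [3,4] "no" : PP\S
      [4,5] "saw" : NP\PP
  [5,7] S\N   <
    [5,6] "under" : PP/S
    [6,7] "every" : (S\N)\(PP/S)

[0,1] N  lex  "river"
[1,2] (N/NP)\N  lex  "city"
[0,2] N/NP  <  k=1
[2,3] PP/(PP\S)  lex  "dog"
[3,4] PP\S  lex  "no"
[2,4] PP  >  k=3
[4,5] NP\PP  lex  "saw"
[2,5] NP  <  k=4
[0,5] N  >  k=2
[5,6] PP/S  lex  "under"
[6,7] (S\N)\(PP/S)  lex  "every"
[5,7] S\N  <  k=6
[0,7] S  <  k=5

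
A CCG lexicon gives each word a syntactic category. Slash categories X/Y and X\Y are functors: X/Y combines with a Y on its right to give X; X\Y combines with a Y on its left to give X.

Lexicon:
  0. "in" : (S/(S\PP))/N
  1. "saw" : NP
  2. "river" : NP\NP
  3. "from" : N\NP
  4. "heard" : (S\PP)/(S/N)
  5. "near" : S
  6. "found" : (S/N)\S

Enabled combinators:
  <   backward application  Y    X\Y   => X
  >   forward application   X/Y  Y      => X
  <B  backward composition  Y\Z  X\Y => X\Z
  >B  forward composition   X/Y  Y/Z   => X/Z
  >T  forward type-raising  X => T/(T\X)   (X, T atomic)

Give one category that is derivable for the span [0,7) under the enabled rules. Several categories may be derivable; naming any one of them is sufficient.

S

[0,7] S   >
  [0,4] S/(S\PP)   >
    [0,1] "in" : (S/(S\PP))/N
    [1,4] N   <
      [1,2] "saw" : NP
      [2,4] N\NP   <B
        [2,3] "river" : NP\NP
        [3,4] "from" : N\NP
  [4,7] S\PP   >
    [4,5] "heard" : (S\PP)/(S/N)
    [5,7] S/N   <
      [5,6] "near" : S
      [6,7] "found" : (S/N)\S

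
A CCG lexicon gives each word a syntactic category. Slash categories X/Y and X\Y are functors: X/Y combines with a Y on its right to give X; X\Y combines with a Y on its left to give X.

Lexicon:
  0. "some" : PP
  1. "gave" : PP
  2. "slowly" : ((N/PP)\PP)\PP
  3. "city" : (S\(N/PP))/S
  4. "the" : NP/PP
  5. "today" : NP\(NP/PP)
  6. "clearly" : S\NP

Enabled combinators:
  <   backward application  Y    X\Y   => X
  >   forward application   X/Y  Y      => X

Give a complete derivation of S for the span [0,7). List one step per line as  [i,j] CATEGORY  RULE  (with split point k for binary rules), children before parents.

[0,7] S   <
  [0,3] N/PP   <
    [0,1] "some" : PP
    [1,3] (N/PP)\PP   <
      [1,2] "gave" : PP
      [2,3] "slowly" : ((N/PP)\PP)\PP
  [3,7] S\(N/PP)   >
    [3,4] "city" : (S\(N/PP))/S
    [4,7] S   <
      [4,6] NP   <
        [4,5] "the" : NP/PP
        [5,6] "today" : NP\(NP/PP)
      [6,7] "clearly" : S\NP

[0,1] PP  lex  "some"
[1,2] PP  lex  "gave"
[2,3] ((N/PP)\PP)\PP  lex  "slowly"
[1,3] (N/PP)\PP  <  k=2
[0,3] N/PP  <  k=1
[3,4] (S\(N/PP))/S  lex  "city"
[4,5] NP/PP  lex  "the"
[5,6] NP\(NP/PP)  lex  "today"
[4,6] NP  <  k=5
[6,7] S\NP  lex  "clearly"
[4,7] S  <  k=6
[3,7] S\(N/PP)  >  k=4
[0,7] S  <  k=3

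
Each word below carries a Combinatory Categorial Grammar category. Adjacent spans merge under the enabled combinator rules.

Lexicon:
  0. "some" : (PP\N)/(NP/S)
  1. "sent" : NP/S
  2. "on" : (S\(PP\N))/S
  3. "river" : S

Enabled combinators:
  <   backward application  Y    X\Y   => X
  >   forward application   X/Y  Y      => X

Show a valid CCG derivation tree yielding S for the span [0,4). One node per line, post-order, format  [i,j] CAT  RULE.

[0,4] S   <
  [0,2] PP\N   >
    [0,1] "some" : (PP\N)/(NP/S)
    [1,2] "sent" : NP/S
  [2,4] S\(PP\N)   >
    [2,3] "on" : (S\(PP\N))/S
    [3,4] "river" : S

[0,1] (PP\N)/(NP/S)  lex  "some"
[1,2] NP/S  lex  "sent"
[0,2] PP\N  >  k=1
[2,3] (S\(PP\N))/S  lex  "on"
[3,4] S  lex  "river"
[2,4] S\(PP\N)  >  k=3
[0,4] S  <  k=2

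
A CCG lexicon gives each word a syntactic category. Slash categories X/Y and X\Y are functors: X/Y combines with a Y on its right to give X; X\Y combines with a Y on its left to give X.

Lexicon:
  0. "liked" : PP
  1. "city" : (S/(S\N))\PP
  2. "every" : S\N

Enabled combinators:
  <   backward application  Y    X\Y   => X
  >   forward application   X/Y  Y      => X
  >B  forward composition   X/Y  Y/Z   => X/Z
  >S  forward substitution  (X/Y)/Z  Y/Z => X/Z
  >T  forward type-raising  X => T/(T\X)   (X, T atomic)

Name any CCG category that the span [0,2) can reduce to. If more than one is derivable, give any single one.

S/(S\N)

[0,3] S   >
  [0,2] S/(S\N)   <
    [0,1] "liked" : PP
    [1,2] "city" : (S/(S\N))\PP
  [2,3] "every" : S\N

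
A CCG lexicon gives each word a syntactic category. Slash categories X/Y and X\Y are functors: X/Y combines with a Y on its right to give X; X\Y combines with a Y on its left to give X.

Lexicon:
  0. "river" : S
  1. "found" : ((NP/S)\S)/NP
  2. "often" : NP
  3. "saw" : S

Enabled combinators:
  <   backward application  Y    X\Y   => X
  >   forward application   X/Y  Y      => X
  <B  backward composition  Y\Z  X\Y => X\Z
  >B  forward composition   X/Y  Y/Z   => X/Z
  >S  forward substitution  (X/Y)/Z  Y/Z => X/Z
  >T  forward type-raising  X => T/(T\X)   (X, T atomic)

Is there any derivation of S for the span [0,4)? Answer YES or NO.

NO

S ((NP/S)\S)/NP NP S
CKY chart[0,4] = {N/(N\NP), NP, NP/(NP\NP), NP/(S\S), PP/(PP\NP), S/(S\NP)}; S ∉ chart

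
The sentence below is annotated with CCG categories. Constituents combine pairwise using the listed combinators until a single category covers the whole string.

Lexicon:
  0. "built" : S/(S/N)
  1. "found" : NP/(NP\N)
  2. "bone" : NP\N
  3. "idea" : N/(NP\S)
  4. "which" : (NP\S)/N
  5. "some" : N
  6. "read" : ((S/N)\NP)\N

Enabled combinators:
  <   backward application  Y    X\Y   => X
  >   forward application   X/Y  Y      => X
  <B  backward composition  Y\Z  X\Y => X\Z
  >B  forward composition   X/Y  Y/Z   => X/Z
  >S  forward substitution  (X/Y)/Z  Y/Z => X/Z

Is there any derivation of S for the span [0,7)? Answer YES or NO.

YES

[0,7] S   >
  [0,1] "built" : S/(S/N)
  [1,7] S/N   <
    [1,3] NP   >
      [1,2] "found" : NP/(NP\N)
      [2,3] "bone" : NP\N
    [3,7] (S/N)\NP   <
      [3,6] N   >
        [3,4] "idea" : N/(NP\S)
        [4,6] NP\S   >
          [4,5] "which" : (NP\S)/N
          [5,6] "some" : N
      [6,7] "read" : ((S/N)\NP)\N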